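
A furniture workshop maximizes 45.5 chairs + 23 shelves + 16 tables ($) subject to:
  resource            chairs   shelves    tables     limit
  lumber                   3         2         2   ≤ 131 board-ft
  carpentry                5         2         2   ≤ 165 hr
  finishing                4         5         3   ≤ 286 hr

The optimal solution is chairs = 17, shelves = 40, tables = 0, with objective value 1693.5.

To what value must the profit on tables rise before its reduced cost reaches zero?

23

Check each constraint at x*: lumber 131/131 (tight); carpentry 165/165 (tight); finishing 268/286 (slack 18).
Slack constraints have shadow price 0 (complementary slackness).
From A_Bᵀ y = c: 3·y_lumber + 5·y_carpentry = 45.5; 2·y_lumber + 2·y_carpentry = 23.
→ y_lumber = 6 and y_carpentry = 5.5.
tables enters the basis when its profit ≥ yᵀa₃ = 6·2 + 5.5·2 = 23.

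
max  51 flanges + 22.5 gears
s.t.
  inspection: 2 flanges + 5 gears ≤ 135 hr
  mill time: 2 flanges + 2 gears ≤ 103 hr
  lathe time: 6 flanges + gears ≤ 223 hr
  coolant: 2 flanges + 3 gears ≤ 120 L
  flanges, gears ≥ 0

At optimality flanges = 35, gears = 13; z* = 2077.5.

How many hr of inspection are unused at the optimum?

0

inspection used = 2·35 + 5·13 = 135; slack = 135 − 135 = 0.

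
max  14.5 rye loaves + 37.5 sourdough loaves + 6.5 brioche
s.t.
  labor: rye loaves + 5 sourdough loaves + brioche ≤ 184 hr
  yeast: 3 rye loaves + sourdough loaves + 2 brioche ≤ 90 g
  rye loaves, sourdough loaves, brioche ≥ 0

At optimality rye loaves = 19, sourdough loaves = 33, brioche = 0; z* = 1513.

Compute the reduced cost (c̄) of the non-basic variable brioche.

Both labor and yeast are binding at x*.
The binding rows give the dual system: 1·y_labor + 3·y_yeast = 14.5 and 5·y_labor + 1·y_yeast = 37.5.
→ y_labor = 7 and y_yeast = 2.5.
Reduced cost of brioche: c₃ − yᵀa₃ = 6.5 − (7·1 + 2.5·2) = 6.5 − 12 = -5.5.

-5.5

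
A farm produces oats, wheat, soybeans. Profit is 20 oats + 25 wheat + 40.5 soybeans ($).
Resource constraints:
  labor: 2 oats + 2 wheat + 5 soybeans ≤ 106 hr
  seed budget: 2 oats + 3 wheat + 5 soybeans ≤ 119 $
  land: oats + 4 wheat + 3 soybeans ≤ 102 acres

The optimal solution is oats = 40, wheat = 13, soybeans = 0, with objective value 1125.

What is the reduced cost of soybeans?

-9.5

Binding: labor and seed budget. Non-binding: land (10 unused).
By complementary slackness, y = 0 for the non-binding constraint.
Dual feasibility on the basic columns requires 2·y_labor + 2·y_seed budget = 20, 2·y_labor + 3·y_seed budget = 25.
This yields shadow prices y_labor = 5, y_seed budget = 5.
Reduced cost of soybeans: c₃ − yᵀa₃ = 40.5 − (5·5 + 5·5) = 40.5 − 50 = -9.5.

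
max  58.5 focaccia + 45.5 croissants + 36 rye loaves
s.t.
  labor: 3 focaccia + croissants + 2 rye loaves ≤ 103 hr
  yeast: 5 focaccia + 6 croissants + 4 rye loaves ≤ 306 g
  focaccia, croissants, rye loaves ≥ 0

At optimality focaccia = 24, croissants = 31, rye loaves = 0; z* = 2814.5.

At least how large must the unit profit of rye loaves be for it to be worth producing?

Check each constraint at x*: labor 103/103 (tight); yeast 306/306 (tight).
From A_Bᵀ y = c: 3·y_labor + 5·y_yeast = 58.5; 1·y_labor + 6·y_yeast = 45.5.
→ y_labor = 9.5 and y_yeast = 6.
rye loaves enters the basis when its profit ≥ yᵀa₃ = 9.5·2 + 6·4 = 43.

43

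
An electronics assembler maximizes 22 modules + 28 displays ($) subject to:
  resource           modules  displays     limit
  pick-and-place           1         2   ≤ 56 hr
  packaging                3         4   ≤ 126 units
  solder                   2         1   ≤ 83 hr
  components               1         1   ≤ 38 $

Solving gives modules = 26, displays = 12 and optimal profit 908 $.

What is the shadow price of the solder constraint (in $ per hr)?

0

At the optimum: pick-and-place uses 50 of 56 (slack = 6); packaging uses 126 of 126 (binding); solder uses 64 of 83 (slack = 19); components uses 38 of 38 (binding).
Slack constraints have shadow price 0 (complementary slackness).
The binding rows give the dual system: 3·y_packaging + 1·y_components = 22 and 4·y_packaging + 1·y_components = 28.
→ y_packaging = 6 and y_components = 4.
Shadow price of solder = 0.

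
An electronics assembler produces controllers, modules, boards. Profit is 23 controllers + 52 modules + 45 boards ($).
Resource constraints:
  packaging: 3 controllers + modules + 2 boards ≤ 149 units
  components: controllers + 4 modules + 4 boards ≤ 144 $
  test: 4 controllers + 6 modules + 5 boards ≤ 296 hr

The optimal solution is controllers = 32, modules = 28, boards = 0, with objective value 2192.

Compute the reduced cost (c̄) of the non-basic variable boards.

-3

At the optimum: packaging uses 124 of 149 (slack = 25); components uses 144 of 144 (binding); test uses 296 of 296 (binding).
Since packaging is not tight, its dual is 0.
From A_Bᵀ y = c: 1·y_components + 4·y_test = 23; 4·y_components + 6·y_test = 52.
→ y_components = 7 and y_test = 4.
Reduced cost of boards: c₃ − yᵀa₃ = 45 − (7·4 + 4·5) = 45 − 48 = -3.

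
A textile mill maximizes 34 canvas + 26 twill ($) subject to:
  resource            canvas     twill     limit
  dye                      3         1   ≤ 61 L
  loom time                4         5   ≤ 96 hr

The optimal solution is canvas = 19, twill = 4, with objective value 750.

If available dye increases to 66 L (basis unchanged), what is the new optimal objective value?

At the optimum: dye uses 61 of 61 (binding); loom time uses 96 of 96 (binding).
Dual feasibility on the basic columns requires 3·y_dye + 4·y_loom time = 34, 1·y_dye + 5·y_loom time = 26.
→ y_dye = 6 and y_loom time = 4.
Δz = y_dye·Δb = 6 × (5) = 30, so new z* = 750 + 30 = 780.

780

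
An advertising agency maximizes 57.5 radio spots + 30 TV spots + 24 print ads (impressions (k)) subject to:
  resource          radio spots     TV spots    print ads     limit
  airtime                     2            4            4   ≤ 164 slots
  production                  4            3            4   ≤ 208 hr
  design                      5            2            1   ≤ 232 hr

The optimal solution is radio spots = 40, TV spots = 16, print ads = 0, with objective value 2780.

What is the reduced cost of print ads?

Check each constraint at x*: airtime 144/164 (slack 20); production 208/208 (tight); design 232/232 (tight).
Slack constraints have shadow price 0 (complementary slackness).
From A_Bᵀ y = c: 4·y_production + 5·y_design = 57.5; 3·y_production + 2·y_design = 30.
This yields shadow prices y_production = 5, y_design = 7.5.
Reduced cost of print ads: c₃ − yᵀa₃ = 24 − (5·4 + 7.5·1) = 24 − 27.5 = -3.5.

-3.5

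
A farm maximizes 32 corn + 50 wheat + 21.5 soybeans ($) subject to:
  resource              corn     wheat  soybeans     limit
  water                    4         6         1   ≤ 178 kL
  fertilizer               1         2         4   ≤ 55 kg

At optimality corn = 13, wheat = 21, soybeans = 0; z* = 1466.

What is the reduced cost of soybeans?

-1.5

Check each constraint at x*: water 178/178 (tight); fertilizer 55/55 (tight).
From A_Bᵀ y = c: 4·y_water + 1·y_fertilizer = 32; 6·y_water + 2·y_fertilizer = 50.
→ y_water = 7 and y_fertilizer = 4.
Reduced cost of soybeans: c₃ − yᵀa₃ = 21.5 − (7·1 + 4·4) = 21.5 − 23 = -1.5.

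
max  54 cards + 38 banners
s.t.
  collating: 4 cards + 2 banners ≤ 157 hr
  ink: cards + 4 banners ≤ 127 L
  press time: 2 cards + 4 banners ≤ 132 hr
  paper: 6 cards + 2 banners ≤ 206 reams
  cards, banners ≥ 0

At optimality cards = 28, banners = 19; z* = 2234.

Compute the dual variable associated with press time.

6

Binding: press time and paper. Non-binding: collating (7 unused), ink (23 unused).
Slack constraints have shadow price 0 (complementary slackness).
From A_Bᵀ y = c: 2·y_press time + 6·y_paper = 54; 4·y_press time + 2·y_paper = 38.
This yields shadow prices y_press time = 6, y_paper = 7.
Shadow price of press time = 6.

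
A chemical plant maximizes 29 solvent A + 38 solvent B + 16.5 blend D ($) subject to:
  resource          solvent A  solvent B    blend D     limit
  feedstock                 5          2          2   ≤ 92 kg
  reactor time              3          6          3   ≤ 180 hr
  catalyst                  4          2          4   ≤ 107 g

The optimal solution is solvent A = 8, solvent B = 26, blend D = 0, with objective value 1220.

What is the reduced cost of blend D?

Check each constraint at x*: feedstock 92/92 (tight); reactor time 180/180 (tight); catalyst 84/107 (slack 23).
Slack constraints have shadow price 0 (complementary slackness).
Dual feasibility on the basic columns requires 5·y_feedstock + 3·y_reactor time = 29, 2·y_feedstock + 6·y_reactor time = 38.
This yields shadow prices y_feedstock = 2.5, y_reactor time = 5.5.
Reduced cost of blend D: c₃ − yᵀa₃ = 16.5 − (2.5·2 + 5.5·3) = 16.5 − 21.5 = -5.

-5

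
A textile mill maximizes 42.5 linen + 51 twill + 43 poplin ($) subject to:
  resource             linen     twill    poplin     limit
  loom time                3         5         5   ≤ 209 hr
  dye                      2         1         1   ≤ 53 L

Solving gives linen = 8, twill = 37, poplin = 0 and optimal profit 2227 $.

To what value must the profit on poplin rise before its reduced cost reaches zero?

At the optimum: loom time uses 209 of 209 (binding); dye uses 53 of 53 (binding).
The binding rows give the dual system: 3·y_loom time + 2·y_dye = 42.5 and 5·y_loom time + 1·y_dye = 51.
Solving: y_loom time = 8.5, y_dye = 8.5.
poplin enters the basis when its profit ≥ yᵀa₃ = 8.5·5 + 8.5·1 = 51.

51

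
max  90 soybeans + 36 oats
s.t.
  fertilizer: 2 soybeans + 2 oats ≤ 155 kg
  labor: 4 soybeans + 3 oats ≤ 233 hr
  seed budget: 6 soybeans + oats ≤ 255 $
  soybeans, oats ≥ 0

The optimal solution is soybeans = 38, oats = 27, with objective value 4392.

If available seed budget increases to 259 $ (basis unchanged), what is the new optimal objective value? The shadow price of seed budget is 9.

Δb = 4, so new z* = 4392 + (9)·(4) = 4392 + 36 = 4428.

4428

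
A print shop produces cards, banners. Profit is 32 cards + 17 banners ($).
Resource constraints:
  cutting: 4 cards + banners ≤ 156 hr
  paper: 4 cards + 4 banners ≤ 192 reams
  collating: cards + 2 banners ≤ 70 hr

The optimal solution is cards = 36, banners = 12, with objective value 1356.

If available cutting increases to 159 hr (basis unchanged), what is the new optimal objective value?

1371

At the optimum: cutting uses 156 of 156 (binding); paper uses 192 of 192 (binding); collating uses 60 of 70 (slack = 10).
By complementary slackness, y = 0 for the non-binding constraint.
From A_Bᵀ y = c: 4·y_cutting + 4·y_paper = 32; 1·y_cutting + 4·y_paper = 17.
→ y_cutting = 5 and y_paper = 3.
Δz = y_cutting·Δb = 5 × (3) = 15, so new z* = 1356 + 15 = 1371.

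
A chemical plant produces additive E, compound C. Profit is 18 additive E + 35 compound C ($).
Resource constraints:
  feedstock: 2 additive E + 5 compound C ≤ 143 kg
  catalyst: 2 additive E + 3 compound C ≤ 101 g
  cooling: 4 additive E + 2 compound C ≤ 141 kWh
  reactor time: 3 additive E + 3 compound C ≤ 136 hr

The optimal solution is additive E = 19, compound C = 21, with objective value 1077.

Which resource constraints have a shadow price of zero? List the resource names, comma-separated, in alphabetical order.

feedstock: 143/143 (binding)
catalyst: 101/101 (binding)
cooling: 118/141 (slack 23)
reactor time: 120/136 (slack 16)
By complementary slackness, a constraint with positive slack has shadow price 0 → cooling, reactor time.

cooling, reactor time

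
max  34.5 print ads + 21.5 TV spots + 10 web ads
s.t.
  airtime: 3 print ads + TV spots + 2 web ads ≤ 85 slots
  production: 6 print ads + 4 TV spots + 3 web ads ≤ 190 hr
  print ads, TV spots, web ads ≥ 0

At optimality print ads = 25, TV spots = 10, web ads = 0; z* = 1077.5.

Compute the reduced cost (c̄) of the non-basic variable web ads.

-8

Check each constraint at x*: airtime 85/85 (tight); production 190/190 (tight).
Dual feasibility on the basic columns requires 3·y_airtime + 6·y_production = 34.5, 1·y_airtime + 4·y_production = 21.5.
This yields shadow prices y_airtime = 1.5, y_production = 5.
Reduced cost of web ads: c₃ − yᵀa₃ = 10 − (1.5·2 + 5·3) = 10 − 18 = -8.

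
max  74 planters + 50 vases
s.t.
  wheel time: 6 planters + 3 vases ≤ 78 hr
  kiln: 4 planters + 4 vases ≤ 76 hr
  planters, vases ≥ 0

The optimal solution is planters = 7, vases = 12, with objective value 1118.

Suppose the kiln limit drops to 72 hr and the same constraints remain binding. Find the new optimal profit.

1092

Check each constraint at x*: wheel time 78/78 (tight); kiln 76/76 (tight).
Dual feasibility on the basic columns requires 6·y_wheel time + 4·y_kiln = 74, 3·y_wheel time + 4·y_kiln = 50.
This yields shadow prices y_wheel time = 8, y_kiln = 6.5.
Δz = y_kiln·Δb = 6.5 × (-4) = -26, so new z* = 1118 − 26 = 1092.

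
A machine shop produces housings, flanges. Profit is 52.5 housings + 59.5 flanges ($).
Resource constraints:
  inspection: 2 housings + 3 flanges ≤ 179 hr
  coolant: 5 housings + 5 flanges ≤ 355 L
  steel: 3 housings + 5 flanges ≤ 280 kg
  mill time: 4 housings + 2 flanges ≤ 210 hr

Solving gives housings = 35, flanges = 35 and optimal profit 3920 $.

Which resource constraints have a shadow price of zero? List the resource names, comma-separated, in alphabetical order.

coolant, inspection

inspection: 175/179 (slack 4)
coolant: 350/355 (slack 5)
steel: 280/280 (binding)
mill time: 210/210 (binding)
By complementary slackness, a constraint with positive slack has shadow price 0 → coolant, inspection.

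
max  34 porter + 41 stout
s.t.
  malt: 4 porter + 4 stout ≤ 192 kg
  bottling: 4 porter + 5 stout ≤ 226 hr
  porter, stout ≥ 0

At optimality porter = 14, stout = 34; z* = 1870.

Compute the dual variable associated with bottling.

7

At the optimum: malt uses 192 of 192 (binding); bottling uses 226 of 226 (binding).
The binding rows give the dual system: 4·y_malt + 4·y_bottling = 34 and 4·y_malt + 5·y_bottling = 41.
This yields shadow prices y_malt = 1.5, y_bottling = 7.
Shadow price of bottling = 7.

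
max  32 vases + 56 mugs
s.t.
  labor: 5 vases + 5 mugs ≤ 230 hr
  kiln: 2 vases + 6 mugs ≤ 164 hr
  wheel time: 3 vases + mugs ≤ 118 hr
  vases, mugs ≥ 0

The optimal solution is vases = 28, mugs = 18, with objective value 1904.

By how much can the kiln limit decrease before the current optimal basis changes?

Binding constraints: labor, kiln. The basis is B = [[5,5],[2,6]] with det 20.
Per unit decrease in kiln, x* moves by d = (0.25, -0.25).
The basis stays optimal until wheel time becomes binding; allowable decrease = 32 hr.

32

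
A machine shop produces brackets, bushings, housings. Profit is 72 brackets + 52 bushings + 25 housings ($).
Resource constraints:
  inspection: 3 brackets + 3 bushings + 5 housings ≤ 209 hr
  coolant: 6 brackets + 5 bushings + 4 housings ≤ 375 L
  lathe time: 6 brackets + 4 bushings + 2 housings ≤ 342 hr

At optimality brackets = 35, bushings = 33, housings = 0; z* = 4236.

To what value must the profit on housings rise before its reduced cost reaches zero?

Check each constraint at x*: inspection 204/209 (slack 5); coolant 375/375 (tight); lathe time 342/342 (tight).
Since inspection is not tight, its dual is 0.
The binding rows give the dual system: 6·y_coolant + 6·y_lathe time = 72 and 5·y_coolant + 4·y_lathe time = 52.
This yields shadow prices y_coolant = 4, y_lathe time = 8.
housings enters the basis when its profit ≥ yᵀa₃ = 4·4 + 8·2 = 32.

32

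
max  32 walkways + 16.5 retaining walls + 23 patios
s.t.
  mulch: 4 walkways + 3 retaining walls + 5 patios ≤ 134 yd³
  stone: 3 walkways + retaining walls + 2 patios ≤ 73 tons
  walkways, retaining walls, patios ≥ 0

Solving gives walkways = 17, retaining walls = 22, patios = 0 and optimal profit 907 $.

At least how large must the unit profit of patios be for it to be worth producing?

Both mulch and stone are binding at x*.
Dual feasibility on the basic columns requires 4·y_mulch + 3·y_stone = 32, 3·y_mulch + 1·y_stone = 16.5.
Solving: y_mulch = 3.5, y_stone = 6.
patios enters the basis when its profit ≥ yᵀa₃ = 3.5·5 + 6·2 = 29.5.

29.5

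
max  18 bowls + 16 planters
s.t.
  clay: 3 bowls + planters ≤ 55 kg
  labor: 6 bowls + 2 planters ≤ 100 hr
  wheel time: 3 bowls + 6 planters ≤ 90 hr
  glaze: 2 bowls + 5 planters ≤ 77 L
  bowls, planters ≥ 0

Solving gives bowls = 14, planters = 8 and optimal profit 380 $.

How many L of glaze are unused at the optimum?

9

glaze used = 2·14 + 5·8 = 68; slack = 77 − 68 = 9.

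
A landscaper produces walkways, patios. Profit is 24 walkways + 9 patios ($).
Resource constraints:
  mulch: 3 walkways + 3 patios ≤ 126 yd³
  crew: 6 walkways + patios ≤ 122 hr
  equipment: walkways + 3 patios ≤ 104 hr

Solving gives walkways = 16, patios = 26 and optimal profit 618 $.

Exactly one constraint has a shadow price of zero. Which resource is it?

mulch: 126/126 (binding)
crew: 122/122 (binding)
equipment: 94/104 (slack 10)
By complementary slackness, a constraint with positive slack has shadow price 0 → equipment.

equipment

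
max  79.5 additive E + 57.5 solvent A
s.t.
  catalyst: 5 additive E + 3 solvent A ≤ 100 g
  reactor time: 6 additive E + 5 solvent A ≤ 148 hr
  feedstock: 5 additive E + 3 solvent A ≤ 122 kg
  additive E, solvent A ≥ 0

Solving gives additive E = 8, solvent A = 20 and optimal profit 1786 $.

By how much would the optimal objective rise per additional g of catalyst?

7.5

Binding: catalyst and reactor time. Non-binding: feedstock (22 unused).
By complementary slackness, y = 0 for the non-binding constraint.
The binding rows give the dual system: 5·y_catalyst + 6·y_reactor time = 79.5 and 3·y_catalyst + 5·y_reactor time = 57.5.
This yields shadow prices y_catalyst = 7.5, y_reactor time = 7.
Shadow price of catalyst = 7.5.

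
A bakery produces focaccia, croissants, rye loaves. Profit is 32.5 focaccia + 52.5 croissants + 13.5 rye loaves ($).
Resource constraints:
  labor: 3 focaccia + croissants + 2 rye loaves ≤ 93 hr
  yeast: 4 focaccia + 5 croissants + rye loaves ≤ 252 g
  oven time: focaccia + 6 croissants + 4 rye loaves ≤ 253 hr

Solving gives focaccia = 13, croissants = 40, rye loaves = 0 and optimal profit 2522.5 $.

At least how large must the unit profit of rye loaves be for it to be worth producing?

17.5

Binding: yeast and oven time. Non-binding: labor (14 unused).
Slack constraints have shadow price 0 (complementary slackness).
Dual feasibility on the basic columns requires 4·y_yeast + 1·y_oven time = 32.5, 5·y_yeast + 6·y_oven time = 52.5.
This yields shadow prices y_yeast = 7.5, y_oven time = 2.5.
rye loaves enters the basis when its profit ≥ yᵀa₃ = 7.5·1 + 2.5·4 = 17.5.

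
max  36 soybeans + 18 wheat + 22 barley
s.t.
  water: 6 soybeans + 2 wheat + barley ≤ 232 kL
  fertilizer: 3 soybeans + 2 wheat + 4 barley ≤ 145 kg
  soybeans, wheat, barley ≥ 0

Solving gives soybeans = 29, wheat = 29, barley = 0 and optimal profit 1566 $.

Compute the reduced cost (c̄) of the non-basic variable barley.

Both water and fertilizer are binding at x*.
Dual feasibility on the basic columns requires 6·y_water + 3·y_fertilizer = 36, 2·y_water + 2·y_fertilizer = 18.
This yields shadow prices y_water = 3, y_fertilizer = 6.
Reduced cost of barley: c₃ − yᵀa₃ = 22 − (3·1 + 6·4) = 22 − 27 = -5.

-5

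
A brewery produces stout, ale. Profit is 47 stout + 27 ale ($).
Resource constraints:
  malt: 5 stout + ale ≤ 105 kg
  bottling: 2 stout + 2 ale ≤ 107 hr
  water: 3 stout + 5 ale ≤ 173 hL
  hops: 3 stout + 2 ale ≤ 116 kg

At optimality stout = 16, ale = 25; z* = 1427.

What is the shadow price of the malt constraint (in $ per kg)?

7

Check each constraint at x*: malt 105/105 (tight); bottling 82/107 (slack 25); water 173/173 (tight); hops 98/116 (slack 18).
Since bottling, hops are not tight, their duals are 0.
From A_Bᵀ y = c: 5·y_malt + 3·y_water = 47; 1·y_malt + 5·y_water = 27.
This yields shadow prices y_malt = 7, y_water = 4.
Shadow price of malt = 7.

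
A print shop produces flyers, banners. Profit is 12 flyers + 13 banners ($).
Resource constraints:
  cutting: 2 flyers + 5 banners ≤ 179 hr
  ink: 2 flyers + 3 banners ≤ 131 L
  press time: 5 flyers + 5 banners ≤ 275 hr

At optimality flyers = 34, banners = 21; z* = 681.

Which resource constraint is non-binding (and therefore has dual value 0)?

cutting: 173/179 (slack 6)
ink: 131/131 (binding)
press time: 275/275 (binding)
By complementary slackness, a constraint with positive slack has shadow price 0 → cutting.

cutting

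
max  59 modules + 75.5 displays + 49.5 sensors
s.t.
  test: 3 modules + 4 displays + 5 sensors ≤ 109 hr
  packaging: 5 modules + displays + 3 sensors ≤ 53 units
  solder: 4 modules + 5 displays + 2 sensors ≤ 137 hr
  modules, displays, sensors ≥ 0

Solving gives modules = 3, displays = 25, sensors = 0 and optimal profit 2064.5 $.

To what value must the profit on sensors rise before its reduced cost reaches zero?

Check each constraint at x*: test 109/109 (tight); packaging 40/53 (slack 13); solder 137/137 (tight).
Slack constraints have shadow price 0 (complementary slackness).
Dual feasibility on the basic columns requires 3·y_test + 4·y_solder = 59, 4·y_test + 5·y_solder = 75.5.
Solving: y_test = 7, y_solder = 9.5.
sensors enters the basis when its profit ≥ yᵀa₃ = 7·5 + 9.5·2 = 54.

54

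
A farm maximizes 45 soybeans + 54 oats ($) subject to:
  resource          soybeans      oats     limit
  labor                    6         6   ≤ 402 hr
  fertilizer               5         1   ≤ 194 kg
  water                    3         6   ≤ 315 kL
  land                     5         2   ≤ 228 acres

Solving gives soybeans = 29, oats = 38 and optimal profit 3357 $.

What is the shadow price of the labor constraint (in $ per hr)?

Binding: labor and water. Non-binding: fertilizer (11 unused), land (7 unused).
By complementary slackness, y = 0 for the non-binding constraints.
The binding rows give the dual system: 6·y_labor + 3·y_water = 45 and 6·y_labor + 6·y_water = 54.
→ y_labor = 6 and y_water = 3.
Shadow price of labor = 6.

6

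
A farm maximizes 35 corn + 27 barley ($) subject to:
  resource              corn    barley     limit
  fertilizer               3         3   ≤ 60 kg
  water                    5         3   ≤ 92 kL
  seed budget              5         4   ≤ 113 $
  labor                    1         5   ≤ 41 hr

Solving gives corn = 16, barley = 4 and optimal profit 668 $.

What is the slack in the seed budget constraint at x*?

seed budget used = 5·16 + 4·4 = 96; slack = 113 − 96 = 17.

17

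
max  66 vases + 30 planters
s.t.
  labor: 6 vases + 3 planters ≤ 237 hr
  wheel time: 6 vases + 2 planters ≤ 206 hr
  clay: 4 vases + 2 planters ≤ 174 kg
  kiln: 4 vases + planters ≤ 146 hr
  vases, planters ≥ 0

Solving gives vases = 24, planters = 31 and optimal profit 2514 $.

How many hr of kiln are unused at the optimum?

19

kiln used = 4·24 + 1·31 = 127; slack = 146 − 127 = 19.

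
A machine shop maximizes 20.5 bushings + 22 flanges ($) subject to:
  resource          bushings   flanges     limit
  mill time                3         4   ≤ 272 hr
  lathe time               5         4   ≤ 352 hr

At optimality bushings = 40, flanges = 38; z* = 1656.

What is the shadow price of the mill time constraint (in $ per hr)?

At the optimum: mill time uses 272 of 272 (binding); lathe time uses 352 of 352 (binding).
From A_Bᵀ y = c: 3·y_mill time + 5·y_lathe time = 20.5; 4·y_mill time + 4·y_lathe time = 22.
This yields shadow prices y_mill time = 3.5, y_lathe time = 2.
Shadow price of mill time = 3.5.

3.5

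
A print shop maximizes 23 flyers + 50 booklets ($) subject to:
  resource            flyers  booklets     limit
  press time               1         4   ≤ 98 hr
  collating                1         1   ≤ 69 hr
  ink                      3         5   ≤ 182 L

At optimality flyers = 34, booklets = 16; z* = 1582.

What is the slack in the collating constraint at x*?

19

collating used = 1·34 + 1·16 = 50; slack = 69 − 50 = 19.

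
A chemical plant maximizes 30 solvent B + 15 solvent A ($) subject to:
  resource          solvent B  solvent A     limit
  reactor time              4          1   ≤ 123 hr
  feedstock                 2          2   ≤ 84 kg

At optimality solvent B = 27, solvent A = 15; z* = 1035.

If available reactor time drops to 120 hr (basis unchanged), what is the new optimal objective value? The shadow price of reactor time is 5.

1020

Δb = -3, so new z* = 1035 + (5)·(-3) = 1035 − 15 = 1020.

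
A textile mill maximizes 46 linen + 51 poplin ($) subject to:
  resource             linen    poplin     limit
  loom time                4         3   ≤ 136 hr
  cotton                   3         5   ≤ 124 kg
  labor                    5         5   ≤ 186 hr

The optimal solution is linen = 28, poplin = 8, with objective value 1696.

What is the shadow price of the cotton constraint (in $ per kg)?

6

At the optimum: loom time uses 136 of 136 (binding); cotton uses 124 of 124 (binding); labor uses 180 of 186 (slack = 6).
By complementary slackness, y = 0 for the non-binding constraint.
The binding rows give the dual system: 4·y_loom time + 3·y_cotton = 46 and 3·y_loom time + 5·y_cotton = 51.
Solving: y_loom time = 7, y_cotton = 6.
Shadow price of cotton = 6.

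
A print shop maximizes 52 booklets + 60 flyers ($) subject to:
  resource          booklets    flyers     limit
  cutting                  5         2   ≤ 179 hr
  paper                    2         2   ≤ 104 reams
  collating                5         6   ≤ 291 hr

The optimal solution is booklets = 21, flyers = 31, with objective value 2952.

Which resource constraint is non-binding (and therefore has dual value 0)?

cutting

cutting: 167/179 (slack 12)
paper: 104/104 (binding)
collating: 291/291 (binding)
By complementary slackness, a constraint with positive slack has shadow price 0 → cutting.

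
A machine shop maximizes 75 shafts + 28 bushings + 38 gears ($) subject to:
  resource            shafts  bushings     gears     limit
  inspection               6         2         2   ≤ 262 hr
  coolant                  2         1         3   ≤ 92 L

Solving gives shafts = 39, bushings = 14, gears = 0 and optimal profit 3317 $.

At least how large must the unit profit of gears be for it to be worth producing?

46

At the optimum: inspection uses 262 of 262 (binding); coolant uses 92 of 92 (binding).
The binding rows give the dual system: 6·y_inspection + 2·y_coolant = 75 and 2·y_inspection + 1·y_coolant = 28.
This yields shadow prices y_inspection = 9.5, y_coolant = 9.
gears enters the basis when its profit ≥ yᵀa₃ = 9.5·2 + 9·3 = 46.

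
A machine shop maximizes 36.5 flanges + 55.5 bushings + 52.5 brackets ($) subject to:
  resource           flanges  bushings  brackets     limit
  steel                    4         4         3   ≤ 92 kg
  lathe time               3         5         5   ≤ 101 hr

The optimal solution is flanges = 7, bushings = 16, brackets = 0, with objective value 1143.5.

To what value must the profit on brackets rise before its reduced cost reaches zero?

Both steel and lathe time are binding at x*.
From A_Bᵀ y = c: 4·y_steel + 3·y_lathe time = 36.5; 4·y_steel + 5·y_lathe time = 55.5.
→ y_steel = 2 and y_lathe time = 9.5.
brackets enters the basis when its profit ≥ yᵀa₃ = 2·3 + 9.5·5 = 53.5.

53.5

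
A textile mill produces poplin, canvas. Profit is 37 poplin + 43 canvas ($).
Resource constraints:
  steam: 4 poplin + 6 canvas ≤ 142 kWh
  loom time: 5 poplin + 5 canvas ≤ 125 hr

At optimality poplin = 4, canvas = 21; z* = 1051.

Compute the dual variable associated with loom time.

5

Check each constraint at x*: steam 142/142 (tight); loom time 125/125 (tight).
From A_Bᵀ y = c: 4·y_steam + 5·y_loom time = 37; 6·y_steam + 5·y_loom time = 43.
→ y_steam = 3 and y_loom time = 5.
Shadow price of loom time = 5.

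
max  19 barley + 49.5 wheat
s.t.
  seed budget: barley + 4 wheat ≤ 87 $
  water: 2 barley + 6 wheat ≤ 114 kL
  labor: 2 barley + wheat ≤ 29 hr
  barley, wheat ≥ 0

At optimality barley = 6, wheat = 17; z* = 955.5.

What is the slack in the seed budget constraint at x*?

seed budget used = 1·6 + 4·17 = 74; slack = 87 − 74 = 13.

13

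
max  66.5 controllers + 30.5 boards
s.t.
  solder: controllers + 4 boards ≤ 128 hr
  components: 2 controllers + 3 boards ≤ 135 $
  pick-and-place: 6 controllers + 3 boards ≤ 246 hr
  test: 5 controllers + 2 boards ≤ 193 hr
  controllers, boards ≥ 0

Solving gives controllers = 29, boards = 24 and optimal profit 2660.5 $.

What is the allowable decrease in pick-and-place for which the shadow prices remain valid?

14.4

Binding constraints: pick-and-place, test. The basis is B = [[6,3],[5,2]] with det -3.
Per unit decrease in pick-and-place, x* moves by d = (0.6667, -1.6667).
The basis stays optimal until boards reaches 0; allowable decrease = 14.4 hr.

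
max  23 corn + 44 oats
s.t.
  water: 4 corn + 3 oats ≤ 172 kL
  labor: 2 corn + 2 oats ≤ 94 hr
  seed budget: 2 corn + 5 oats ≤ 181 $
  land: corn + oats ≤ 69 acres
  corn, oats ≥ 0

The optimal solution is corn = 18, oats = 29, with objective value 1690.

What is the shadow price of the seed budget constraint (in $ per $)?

Binding: labor and seed budget. Non-binding: water (13 unused), land (22 unused).
Since water, land are not tight, their duals are 0.
From A_Bᵀ y = c: 2·y_labor + 2·y_seed budget = 23; 2·y_labor + 5·y_seed budget = 44.
This yields shadow prices y_labor = 4.5, y_seed budget = 7.
Shadow price of seed budget = 7.

7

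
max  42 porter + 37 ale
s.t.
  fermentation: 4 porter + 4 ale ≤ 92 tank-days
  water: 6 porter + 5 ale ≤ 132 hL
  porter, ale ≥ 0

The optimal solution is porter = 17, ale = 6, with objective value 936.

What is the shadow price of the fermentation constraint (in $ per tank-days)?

At the optimum: fermentation uses 92 of 92 (binding); water uses 132 of 132 (binding).
Dual feasibility on the basic columns requires 4·y_fermentation + 6·y_water = 42, 4·y_fermentation + 5·y_water = 37.
This yields shadow prices y_fermentation = 3, y_water = 5.
Shadow price of fermentation = 3.

3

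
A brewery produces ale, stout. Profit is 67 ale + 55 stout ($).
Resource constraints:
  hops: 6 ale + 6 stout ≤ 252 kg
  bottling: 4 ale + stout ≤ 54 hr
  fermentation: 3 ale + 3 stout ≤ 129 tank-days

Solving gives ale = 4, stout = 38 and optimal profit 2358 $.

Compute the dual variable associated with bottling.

4

Binding: hops and bottling. Non-binding: fermentation (3 unused).
Since fermentation is not tight, its dual is 0.
The binding rows give the dual system: 6·y_hops + 4·y_bottling = 67 and 6·y_hops + 1·y_bottling = 55.
→ y_hops = 8.5 and y_bottling = 4.
Shadow price of bottling = 4.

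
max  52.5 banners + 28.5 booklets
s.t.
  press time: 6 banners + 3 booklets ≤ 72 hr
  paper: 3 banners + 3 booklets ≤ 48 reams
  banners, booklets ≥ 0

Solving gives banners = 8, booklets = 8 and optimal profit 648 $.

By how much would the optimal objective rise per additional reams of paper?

1.5

Check each constraint at x*: press time 72/72 (tight); paper 48/48 (tight).
Dual feasibility on the basic columns requires 6·y_press time + 3·y_paper = 52.5, 3·y_press time + 3·y_paper = 28.5.
This yields shadow prices y_press time = 8, y_paper = 1.5.
Shadow price of paper = 1.5.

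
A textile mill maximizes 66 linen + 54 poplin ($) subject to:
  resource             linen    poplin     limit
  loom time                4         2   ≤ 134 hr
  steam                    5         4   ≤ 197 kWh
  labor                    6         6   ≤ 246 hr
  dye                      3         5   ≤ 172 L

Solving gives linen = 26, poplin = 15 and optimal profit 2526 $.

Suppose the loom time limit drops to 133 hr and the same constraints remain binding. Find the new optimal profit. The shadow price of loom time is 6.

Δb = -1, so new z* = 2526 + (6)·(-1) = 2526 − 6 = 2520.

2520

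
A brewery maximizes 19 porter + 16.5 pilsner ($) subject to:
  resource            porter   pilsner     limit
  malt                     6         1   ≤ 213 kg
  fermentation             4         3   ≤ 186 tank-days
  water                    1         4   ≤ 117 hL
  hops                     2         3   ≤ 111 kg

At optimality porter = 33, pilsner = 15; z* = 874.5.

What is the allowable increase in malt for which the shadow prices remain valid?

24

Binding constraints: malt, hops. The basis is B = [[6,1],[2,3]] with det 16.
Per unit increase in malt, x* moves by d = (0.1875, -0.125).
The basis stays optimal until fermentation becomes binding; allowable increase = 24 kg.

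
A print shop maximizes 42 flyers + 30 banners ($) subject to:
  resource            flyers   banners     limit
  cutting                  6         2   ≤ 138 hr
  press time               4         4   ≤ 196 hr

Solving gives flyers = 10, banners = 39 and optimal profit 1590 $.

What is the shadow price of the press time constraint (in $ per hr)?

6

Check each constraint at x*: cutting 138/138 (tight); press time 196/196 (tight).
Dual feasibility on the basic columns requires 6·y_cutting + 4·y_press time = 42, 2·y_cutting + 4·y_press time = 30.
This yields shadow prices y_cutting = 3, y_press time = 6.
Shadow price of press time = 6.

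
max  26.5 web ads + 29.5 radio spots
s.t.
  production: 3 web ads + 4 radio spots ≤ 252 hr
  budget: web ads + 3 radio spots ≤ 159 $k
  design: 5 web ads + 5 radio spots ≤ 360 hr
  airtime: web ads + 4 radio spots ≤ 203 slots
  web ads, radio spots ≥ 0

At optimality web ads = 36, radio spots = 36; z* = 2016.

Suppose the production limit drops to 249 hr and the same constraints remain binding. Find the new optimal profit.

2007

At the optimum: production uses 252 of 252 (binding); budget uses 144 of 159 (slack = 15); design uses 360 of 360 (binding); airtime uses 180 of 203 (slack = 23).
Slack constraints have shadow price 0 (complementary slackness).
Dual feasibility on the basic columns requires 3·y_production + 5·y_design = 26.5, 4·y_production + 5·y_design = 29.5.
This yields shadow prices y_production = 3, y_design = 3.5.
Δz = y_production·Δb = 3 × (-3) = -9, so new z* = 2016 − 9 = 2007.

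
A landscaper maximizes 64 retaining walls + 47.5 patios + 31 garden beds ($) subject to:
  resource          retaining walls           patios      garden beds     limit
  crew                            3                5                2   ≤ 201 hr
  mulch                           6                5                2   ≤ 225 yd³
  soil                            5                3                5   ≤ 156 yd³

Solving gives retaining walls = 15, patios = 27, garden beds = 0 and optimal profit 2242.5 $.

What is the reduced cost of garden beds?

At the optimum: crew uses 180 of 201 (slack = 21); mulch uses 225 of 225 (binding); soil uses 156 of 156 (binding).
Slack constraints have shadow price 0 (complementary slackness).
From A_Bᵀ y = c: 6·y_mulch + 5·y_soil = 64; 5·y_mulch + 3·y_soil = 47.5.
→ y_mulch = 6.5 and y_soil = 5.
Reduced cost of garden beds: c₃ − yᵀa₃ = 31 − (6.5·2 + 5·5) = 31 − 38 = -7.

-7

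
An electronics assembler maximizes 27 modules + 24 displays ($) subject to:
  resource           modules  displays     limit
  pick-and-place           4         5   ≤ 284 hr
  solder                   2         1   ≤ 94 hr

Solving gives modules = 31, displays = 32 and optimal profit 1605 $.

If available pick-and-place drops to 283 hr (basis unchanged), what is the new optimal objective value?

Check each constraint at x*: pick-and-place 284/284 (tight); solder 94/94 (tight).
From A_Bᵀ y = c: 4·y_pick-and-place + 2·y_solder = 27; 5·y_pick-and-place + 1·y_solder = 24.
Solving: y_pick-and-place = 3.5, y_solder = 6.5.
Δz = y_pick-and-place·Δb = 3.5 × (-1) = -3.5, so new z* = 1605 − 3.5 = 1601.5.

1601.5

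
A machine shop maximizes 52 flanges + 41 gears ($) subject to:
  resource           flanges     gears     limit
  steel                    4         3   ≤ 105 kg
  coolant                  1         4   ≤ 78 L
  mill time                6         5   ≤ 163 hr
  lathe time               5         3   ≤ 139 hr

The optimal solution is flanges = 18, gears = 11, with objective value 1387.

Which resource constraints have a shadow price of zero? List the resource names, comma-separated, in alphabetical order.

coolant, lathe time

steel: 105/105 (binding)
coolant: 62/78 (slack 16)
mill time: 163/163 (binding)
lathe time: 123/139 (slack 16)
By complementary slackness, a constraint with positive slack has shadow price 0 → coolant, lathe time.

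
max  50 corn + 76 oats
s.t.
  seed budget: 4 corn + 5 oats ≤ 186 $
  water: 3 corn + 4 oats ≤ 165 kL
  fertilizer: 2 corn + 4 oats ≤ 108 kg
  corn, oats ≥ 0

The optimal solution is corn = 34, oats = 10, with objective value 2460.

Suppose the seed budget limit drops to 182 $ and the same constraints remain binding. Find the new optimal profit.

Binding: seed budget and fertilizer. Non-binding: water (23 unused).
By complementary slackness, y = 0 for the non-binding constraint.
The binding rows give the dual system: 4·y_seed budget + 2·y_fertilizer = 50 and 5·y_seed budget + 4·y_fertilizer = 76.
This yields shadow prices y_seed budget = 8, y_fertilizer = 9.
Δz = y_seed budget·Δb = 8 × (-4) = -32, so new z* = 2460 − 32 = 2428.

2428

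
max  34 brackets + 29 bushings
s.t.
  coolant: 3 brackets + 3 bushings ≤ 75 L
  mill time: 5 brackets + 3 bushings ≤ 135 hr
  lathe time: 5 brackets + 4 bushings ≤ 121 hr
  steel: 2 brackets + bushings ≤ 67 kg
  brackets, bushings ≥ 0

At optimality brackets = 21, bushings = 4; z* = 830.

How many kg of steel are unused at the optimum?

21

steel used = 2·21 + 1·4 = 46; slack = 67 − 46 = 21.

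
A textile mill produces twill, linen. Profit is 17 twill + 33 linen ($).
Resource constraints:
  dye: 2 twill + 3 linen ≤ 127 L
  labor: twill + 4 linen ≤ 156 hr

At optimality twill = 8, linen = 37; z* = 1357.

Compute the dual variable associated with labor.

3

At the optimum: dye uses 127 of 127 (binding); labor uses 156 of 156 (binding).
From A_Bᵀ y = c: 2·y_dye + 1·y_labor = 17; 3·y_dye + 4·y_labor = 33.
This yields shadow prices y_dye = 7, y_labor = 3.
Shadow price of labor = 3.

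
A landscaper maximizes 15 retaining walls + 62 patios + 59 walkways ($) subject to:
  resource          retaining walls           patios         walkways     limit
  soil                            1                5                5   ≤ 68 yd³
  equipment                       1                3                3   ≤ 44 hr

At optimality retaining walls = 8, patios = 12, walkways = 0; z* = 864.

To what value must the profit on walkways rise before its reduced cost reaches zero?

62

At the optimum: soil uses 68 of 68 (binding); equipment uses 44 of 44 (binding).
Dual feasibility on the basic columns requires 1·y_soil + 1·y_equipment = 15, 5·y_soil + 3·y_equipment = 62.
Solving: y_soil = 8.5, y_equipment = 6.5.
walkways enters the basis when its profit ≥ yᵀa₃ = 8.5·5 + 6.5·3 = 62.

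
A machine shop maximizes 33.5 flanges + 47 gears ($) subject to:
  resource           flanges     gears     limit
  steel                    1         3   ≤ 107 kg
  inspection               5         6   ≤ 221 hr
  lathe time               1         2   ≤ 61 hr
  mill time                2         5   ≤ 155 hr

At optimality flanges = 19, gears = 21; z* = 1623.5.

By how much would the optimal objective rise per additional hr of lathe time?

At the optimum: steel uses 82 of 107 (slack = 25); inspection uses 221 of 221 (binding); lathe time uses 61 of 61 (binding); mill time uses 143 of 155 (slack = 12).
Since steel, mill time are not tight, their duals are 0.
From A_Bᵀ y = c: 5·y_inspection + 1·y_lathe time = 33.5; 6·y_inspection + 2·y_lathe time = 47.
Solving: y_inspection = 5, y_lathe time = 8.5.
Shadow price of lathe time = 8.5.

8.5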